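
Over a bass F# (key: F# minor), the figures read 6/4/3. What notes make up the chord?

F#, A, B, D

A third above F# in this key is A.
A fourth above F# in this key is B.
A sixth above F# in this key is D.
Together with the bass F#, this spells B minor seventh in second inversion.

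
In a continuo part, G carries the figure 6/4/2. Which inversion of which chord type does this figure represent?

Intervals of 6/4/2 above the bass form a seventh chord; the bass is the seventh, so this is third inversion.

seventh chord, third inversion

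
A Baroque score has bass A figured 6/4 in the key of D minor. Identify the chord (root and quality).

D minor

The figures 6/4 indicate a triad in second inversion.
In second inversion the root lies a fourth above the bass: a fourth above A in D minor is D.
The chord tones are A, D, F, giving D minor.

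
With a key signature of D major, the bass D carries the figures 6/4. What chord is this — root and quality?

The figures 6/4 indicate a triad in second inversion.
In second inversion the root lies a fourth above the bass: a fourth above D in D major is G.
The chord tones are D, G, B, giving G major.

G major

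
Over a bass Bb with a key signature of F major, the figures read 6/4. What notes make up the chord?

A fourth above Bb in this key is E.
A sixth above Bb in this key is G.
Together with the bass Bb, this spells E diminished in second inversion.

Bb, E, G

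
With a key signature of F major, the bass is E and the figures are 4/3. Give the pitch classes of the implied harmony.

The written figures 4/3 are shorthand for 6/4/3: the 6 is implied.
A third above E in this key is G.
A fourth above E in this key is A.
A sixth above E in this key is C.
Together with the bass E, this spells A minor seventh in second inversion.

E, G, A, C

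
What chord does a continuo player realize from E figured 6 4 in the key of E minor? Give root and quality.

The figures 6 4 indicate a triad in second inversion.
In second inversion the root lies a fourth above the bass: a fourth above E in E minor is A.
The chord tones are E, A, C, giving A minor.

A minor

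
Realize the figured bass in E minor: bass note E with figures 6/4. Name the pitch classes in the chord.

E, A, C

A fourth above E in this key is A.
A sixth above E in this key is C.
Together with the bass E, this spells A minor in second inversion.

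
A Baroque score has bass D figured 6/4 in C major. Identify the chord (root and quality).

The figures 6/4 indicate a triad in second inversion.
In second inversion the root lies a fourth above the bass: a fourth above D in C major is G.
The chord tones are D, G, B, giving G major.

G major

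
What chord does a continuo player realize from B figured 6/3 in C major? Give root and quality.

The figures 6/3 indicate a triad in first inversion.
In first inversion the root lies a sixth above the bass: a sixth above B in C major is G.
The chord tones are B, D, G, giving G major.

G major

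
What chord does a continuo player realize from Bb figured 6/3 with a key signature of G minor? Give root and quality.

The figures 6/3 indicate a triad in first inversion.
In first inversion the root lies a sixth above the bass: a sixth above Bb in G minor is G.
The chord tones are Bb, D, G, giving G minor.

G minor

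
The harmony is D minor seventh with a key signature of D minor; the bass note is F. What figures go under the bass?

6/5

F is the third of D minor seventh, so the chord is in first inversion.
A seventh chord in first inversion is figured 6/5/3, conventionally abbreviated 6/5.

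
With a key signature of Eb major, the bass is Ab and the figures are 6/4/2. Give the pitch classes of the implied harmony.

Ab, Bb, D, F

A second above Ab in this key is Bb.
A fourth above Ab in this key is D.
A sixth above Ab in this key is F.
Together with the bass Ab, this spells Bb dominant seventh in third inversion.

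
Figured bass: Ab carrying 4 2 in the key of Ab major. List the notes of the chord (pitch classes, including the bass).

The written figures 4 2 are shorthand for 6/4/2: the 6 is implied.
A second above Ab in this key is Bb.
A fourth above Ab in this key is Db.
A sixth above Ab in this key is F.
Together with the bass Ab, this spells Bb minor seventh in third inversion.

Ab, Bb, Db, F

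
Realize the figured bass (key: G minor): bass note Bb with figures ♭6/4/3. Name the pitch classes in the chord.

A third above Bb in this key is D.
A fourth above Bb in this key is Eb.
A sixth above Bb in this key is G, lowered to Gb by the flat.
Together with the bass Bb, this spells Eb minor-major seventh in second inversion.

Bb, D, Eb, Gb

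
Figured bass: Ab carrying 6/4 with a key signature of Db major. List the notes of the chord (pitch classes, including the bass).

Ab, Db, F

A fourth above Ab in this key is Db.
A sixth above Ab in this key is F.
Together with the bass Ab, this spells Db major in second inversion.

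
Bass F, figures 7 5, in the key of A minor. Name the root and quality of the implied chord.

The figures 7 5 indicate a seventh chord in root position.
In root position the bass is the root, so the root is F.
The chord tones are F, A, C, E, giving F major seventh.

F major seventh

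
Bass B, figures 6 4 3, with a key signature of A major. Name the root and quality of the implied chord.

The figures 6 4 3 indicate a seventh chord in second inversion.
In second inversion the root lies a fourth above the bass: a fourth above B in A major is E.
The chord tones are B, D, E, G#, giving E dominant seventh.

E dominant seventh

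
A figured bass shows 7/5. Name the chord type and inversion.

seventh chord, root position

7/5 is shorthand for 7/5/3.
Intervals of 7/5/3 above the bass form a seventh chord; the bass is the root, so this is root position.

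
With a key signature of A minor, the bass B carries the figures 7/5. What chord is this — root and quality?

The figures 7/5 indicate a seventh chord in root position.
In root position the bass is the root, so the root is B.
The chord tones are B, D, F, A, giving B half-diminished seventh.

B half-diminished seventh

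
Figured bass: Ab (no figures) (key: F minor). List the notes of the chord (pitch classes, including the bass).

Ab, C, Eb

An unfigured bass implies 5/3.
A third above Ab in this key is C.
A fifth above Ab in this key is Eb.
Together with the bass Ab, this spells Ab major in root position.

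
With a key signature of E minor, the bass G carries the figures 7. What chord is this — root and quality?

G major seventh

The figures 7 indicate a seventh chord in root position.
In root position the bass is the root, so the root is G.
The chord tones are G, B, D, F#, giving G major seventh.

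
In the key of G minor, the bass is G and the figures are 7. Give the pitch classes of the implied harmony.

G, Bb, D, F

The written figures 7 are shorthand for 7/5/3: the 5/3 are implied.
A third above G in this key is Bb.
A fifth above G in this key is D.
A seventh above G in this key is F.
Together with the bass G, this spells G minor seventh in root position.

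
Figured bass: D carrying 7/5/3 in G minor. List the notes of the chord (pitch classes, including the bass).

D, F, A, C

A third above D in this key is F.
A fifth above D in this key is A.
A seventh above D in this key is C.
Together with the bass D, this spells D minor seventh in root position.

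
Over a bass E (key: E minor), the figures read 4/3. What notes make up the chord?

The written figures 4/3 are shorthand for 6/4/3: the 6 is implied.
A third above E in this key is G.
A fourth above E in this key is A.
A sixth above E in this key is C.
Together with the bass E, this spells A minor seventh in second inversion.

E, G, A, C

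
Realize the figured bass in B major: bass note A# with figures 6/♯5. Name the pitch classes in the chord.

The written figures 6/♯5 are shorthand for 6/5/3: the 3 is implied.
A third above A# in this key is C#.
A fifth above A# in this key is E, raised to E# by the sharp.
A sixth above A# in this key is F#.
Together with the bass A#, this spells F# major seventh in first inversion.

A#, C#, E#, F#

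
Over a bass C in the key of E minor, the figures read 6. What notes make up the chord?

C, E, A

The written figures 6 are shorthand for 6/3: the 3 is implied.
A third above C in this key is E.
A sixth above C in this key is A.
Together with the bass C, this spells A minor in first inversion.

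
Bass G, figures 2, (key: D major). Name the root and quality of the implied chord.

A dominant seventh

The figures 2 indicate a seventh chord in third inversion.
In third inversion the root lies a second above the bass: a second above G in D major is A.
The chord tones are G, A, C#, E, giving A dominant seventh.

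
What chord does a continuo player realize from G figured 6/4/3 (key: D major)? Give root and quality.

The figures 6/4/3 indicate a seventh chord in second inversion.
In second inversion the root lies a fourth above the bass: a fourth above G in D major is C#.
The chord tones are G, B, C#, E, giving C# half-diminished seventh.

C# half-diminished seventh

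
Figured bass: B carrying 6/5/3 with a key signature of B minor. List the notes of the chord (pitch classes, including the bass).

B, D, F#, G

A third above B in this key is D.
A fifth above B in this key is F#.
A sixth above B in this key is G.
Together with the bass B, this spells G major seventh in first inversion.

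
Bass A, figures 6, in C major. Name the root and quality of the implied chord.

The figures 6 indicate a triad in first inversion.
In first inversion the root lies a sixth above the bass: a sixth above A in C major is F.
The chord tones are A, C, F, giving F major.

F major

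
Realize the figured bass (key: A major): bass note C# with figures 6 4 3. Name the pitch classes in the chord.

C#, E, F#, A

A third above C# in this key is E.
A fourth above C# in this key is F#.
A sixth above C# in this key is A.
Together with the bass C#, this spells F# minor seventh in second inversion.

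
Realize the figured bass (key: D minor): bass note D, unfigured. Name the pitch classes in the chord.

D, F, A

An unfigured bass implies 5/3.
A third above D in this key is F.
A fifth above D in this key is A.
Together with the bass D, this spells D minor in root position.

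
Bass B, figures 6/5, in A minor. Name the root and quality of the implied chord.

G dominant seventh

The figures 6/5 indicate a seventh chord in first inversion.
In first inversion the root lies a sixth above the bass: a sixth above B in A minor is G.
The chord tones are B, D, F, G, giving G dominant seventh.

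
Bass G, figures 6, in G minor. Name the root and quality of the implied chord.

Eb major

The figures 6 indicate a triad in first inversion.
In first inversion the root lies a sixth above the bass: a sixth above G in G minor is Eb.
The chord tones are G, Bb, Eb, giving Eb major.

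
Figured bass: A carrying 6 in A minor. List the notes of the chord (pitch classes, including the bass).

The written figures 6 are shorthand for 6/3: the 3 is implied.
A third above A in this key is C.
A sixth above A in this key is F.
Together with the bass A, this spells F major in first inversion.

A, C, F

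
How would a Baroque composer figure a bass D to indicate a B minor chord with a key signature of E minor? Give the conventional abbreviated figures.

6

D is the third of B minor, so the chord is in first inversion.
A triad in first inversion is figured 6/3, conventionally abbreviated 6.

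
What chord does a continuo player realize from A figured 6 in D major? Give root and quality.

The figures 6 indicate a triad in first inversion.
In first inversion the root lies a sixth above the bass: a sixth above A in D major is F#.
The chord tones are A, C#, F#, giving F# minor.

F# minor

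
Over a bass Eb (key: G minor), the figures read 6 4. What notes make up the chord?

A fourth above Eb in this key is A.
A sixth above Eb in this key is C.
Together with the bass Eb, this spells A diminished in second inversion.

Eb, A, C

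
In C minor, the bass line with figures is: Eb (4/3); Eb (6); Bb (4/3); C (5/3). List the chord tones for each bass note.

Eb, G, Ab, C | Eb, G, C | Bb, D, Eb, G | C, Eb, G

Eb (6/4/3): Eb, G, Ab, C.
Eb (6/3): Eb, G, C.
Bb (6/4/3): Bb, D, Eb, G.
C (5/3): C, Eb, G.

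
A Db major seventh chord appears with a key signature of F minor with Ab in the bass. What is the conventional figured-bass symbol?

4/3

Ab is the fifth of Db major seventh, so the chord is in second inversion.
A seventh chord in second inversion is figured 6/4/3, conventionally abbreviated 4/3.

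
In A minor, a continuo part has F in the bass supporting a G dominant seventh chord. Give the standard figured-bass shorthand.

4/2

F is the seventh of G dominant seventh, so the chord is in third inversion.
A seventh chord in third inversion is figured 6/4/2, conventionally abbreviated 4/2.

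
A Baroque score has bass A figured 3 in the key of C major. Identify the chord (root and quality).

A minor

The figures 3 indicate a triad in root position.
In root position the bass is the root, so the root is A.
The chord tones are A, C, E, giving A minor.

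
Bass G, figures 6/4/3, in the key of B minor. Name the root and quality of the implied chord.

C# half-diminished seventh

The figures 6/4/3 indicate a seventh chord in second inversion.
In second inversion the root lies a fourth above the bass: a fourth above G in B minor is C#.
The chord tones are G, B, C#, E, giving C# half-diminished seventh.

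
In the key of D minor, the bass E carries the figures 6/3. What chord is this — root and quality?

C major

The figures 6/3 indicate a triad in first inversion.
In first inversion the root lies a sixth above the bass: a sixth above E in D minor is C.
The chord tones are E, G, C, giving C major.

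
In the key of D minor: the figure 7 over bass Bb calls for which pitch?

A

Counting 6 letter steps above Bb lands on A; in D minor, that letter is A.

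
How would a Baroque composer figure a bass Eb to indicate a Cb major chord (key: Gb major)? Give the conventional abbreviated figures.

6

Eb is the third of Cb major, so the chord is in first inversion.
A triad in first inversion is figured 6/3, conventionally abbreviated 6.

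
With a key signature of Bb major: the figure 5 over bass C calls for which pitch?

G

Counting 4 letter steps above C lands on G; in Bb major, that letter is G.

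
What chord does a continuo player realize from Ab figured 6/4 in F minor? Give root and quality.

The figures 6/4 indicate a triad in second inversion.
In second inversion the root lies a fourth above the bass: a fourth above Ab in F minor is Db.
The chord tones are Ab, Db, F, giving Db major.

Db major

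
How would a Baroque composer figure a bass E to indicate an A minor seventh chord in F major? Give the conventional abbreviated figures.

4/3

E is the fifth of A minor seventh, so the chord is in second inversion.
A seventh chord in second inversion is figured 6/4/3, conventionally abbreviated 4/3.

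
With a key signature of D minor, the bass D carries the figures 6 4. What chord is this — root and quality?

The figures 6 4 indicate a triad in second inversion.
In second inversion the root lies a fourth above the bass: a fourth above D in D minor is G.
The chord tones are D, G, Bb, giving G minor.

G minor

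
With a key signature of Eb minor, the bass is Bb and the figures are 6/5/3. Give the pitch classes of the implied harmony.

Bb, Db, F, Gb

A third above Bb in this key is Db.
A fifth above Bb in this key is F.
A sixth above Bb in this key is Gb.
Together with the bass Bb, this spells Gb major seventh in first inversion.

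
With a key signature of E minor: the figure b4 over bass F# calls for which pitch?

Counting 3 letter steps above F# lands on B; in E minor, that letter is B.
The b4 figure lowers it a semitone, giving Bb.

Bb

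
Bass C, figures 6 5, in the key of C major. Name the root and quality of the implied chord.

The figures 6 5 indicate a seventh chord in first inversion.
In first inversion the root lies a sixth above the bass: a sixth above C in C major is A.
The chord tones are C, E, G, A, giving A minor seventh.

A minor seventh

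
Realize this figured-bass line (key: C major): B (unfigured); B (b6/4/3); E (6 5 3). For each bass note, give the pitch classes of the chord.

B (5/3): B, D, F.
B (b6/4/3): B, D, E, Gb.
E (6/5/3): E, G, B, C.

B, D, F | B, D, E, Gb | E, G, B, C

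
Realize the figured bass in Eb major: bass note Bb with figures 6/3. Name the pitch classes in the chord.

Bb, D, G

A third above Bb in this key is D.
A sixth above Bb in this key is G.
Together with the bass Bb, this spells G minor in first inversion.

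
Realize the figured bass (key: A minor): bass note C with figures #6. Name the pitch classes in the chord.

The written figures #6 are shorthand for 6/3: the 3 is implied.
A third above C in this key is E.
A sixth above C in this key is A, raised to A# by the sharp.

C, E, A#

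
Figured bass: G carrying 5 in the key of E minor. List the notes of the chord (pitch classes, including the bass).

The written figures 5 are shorthand for 5/3: the 3 is implied.
A third above G in this key is B.
A fifth above G in this key is D.
Together with the bass G, this spells G major in root position.

G, B, D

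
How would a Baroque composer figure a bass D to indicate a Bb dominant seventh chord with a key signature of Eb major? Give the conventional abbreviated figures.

6/5

D is the third of Bb dominant seventh, so the chord is in first inversion.
A seventh chord in first inversion is figured 6/5/3, conventionally abbreviated 6/5.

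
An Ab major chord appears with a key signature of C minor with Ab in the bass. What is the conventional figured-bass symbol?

Ab is the root of Ab major, so the chord is in root position.
A triad in root position is figured 5/3, conventionally abbreviated (no figures — root-position triad).

no figures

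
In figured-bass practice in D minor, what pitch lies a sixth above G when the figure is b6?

Eb

Counting 5 letter steps above G lands on E; in D minor, that letter is E.
The b6 figure lowers it a semitone, giving Eb.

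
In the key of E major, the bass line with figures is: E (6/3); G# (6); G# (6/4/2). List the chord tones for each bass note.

E (6/3): E, G#, C#.
G# (6/3): G#, B, E.
G# (6/4/2): G#, A, C#, E.

E, G#, C# | G#, B, E | G#, A, C#, E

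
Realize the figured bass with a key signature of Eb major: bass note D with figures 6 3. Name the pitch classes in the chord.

D, F, Bb

A third above D in this key is F.
A sixth above D in this key is Bb.
Together with the bass D, this spells Bb major in first inversion.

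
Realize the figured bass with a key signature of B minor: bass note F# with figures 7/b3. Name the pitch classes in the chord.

F#, Ab, C#, E

The written figures 7/b3 are shorthand for 7/5/3: the 5 is implied.
A third above F# in this key is A, lowered to Ab by the flat.
A fifth above F# in this key is C#.
A seventh above F# in this key is E.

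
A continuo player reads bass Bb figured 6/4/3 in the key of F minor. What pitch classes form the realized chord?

Bb, Db, Eb, G

A third above Bb in this key is Db.
A fourth above Bb in this key is Eb.
A sixth above Bb in this key is G.
Together with the bass Bb, this spells Eb dominant seventh in second inversion.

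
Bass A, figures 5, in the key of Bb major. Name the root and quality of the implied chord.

The figures 5 indicate a triad in root position.
In root position the bass is the root, so the root is A.
The chord tones are A, C, Eb, giving A diminished.

A diminished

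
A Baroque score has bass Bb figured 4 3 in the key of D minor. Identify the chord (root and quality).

E half-diminished seventh

The figures 4 3 indicate a seventh chord in second inversion.
In second inversion the root lies a fourth above the bass: a fourth above Bb in D minor is E.
The chord tones are Bb, D, E, G, giving E half-diminished seventh.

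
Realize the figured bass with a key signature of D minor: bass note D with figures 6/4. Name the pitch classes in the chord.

D, G, Bb

A fourth above D in this key is G.
A sixth above D in this key is Bb.
Together with the bass D, this spells G minor in second inversion.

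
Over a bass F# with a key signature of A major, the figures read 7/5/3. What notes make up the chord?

A third above F# in this key is A.
A fifth above F# in this key is C#.
A seventh above F# in this key is E.
Together with the bass F#, this spells F# minor seventh in root position.

F#, A, C#, E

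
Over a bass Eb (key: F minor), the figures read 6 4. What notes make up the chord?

Eb, Ab, C

A fourth above Eb in this key is Ab.
A sixth above Eb in this key is C.
Together with the bass Eb, this spells Ab major in second inversion.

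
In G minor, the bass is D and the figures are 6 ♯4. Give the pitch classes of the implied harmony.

A fourth above D in this key is G, raised to G# by the sharp.
A sixth above D in this key is Bb.

D, G#, Bb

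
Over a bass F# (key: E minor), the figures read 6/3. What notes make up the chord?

A third above F# in this key is A.
A sixth above F# in this key is D.
Together with the bass F#, this spells D major in first inversion.

F#, A, D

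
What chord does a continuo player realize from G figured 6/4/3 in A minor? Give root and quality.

The figures 6/4/3 indicate a seventh chord in second inversion.
In second inversion the root lies a fourth above the bass: a fourth above G in A minor is C.
The chord tones are G, B, C, E, giving C major seventh.

C major seventh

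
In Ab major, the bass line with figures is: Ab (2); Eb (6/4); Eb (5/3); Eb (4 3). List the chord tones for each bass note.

Ab (6/4/2): Ab, Bb, Db, F.
Eb (6/4): Eb, Ab, C.
Eb (5/3): Eb, G, Bb.
Eb (6/4/3): Eb, G, Ab, C.

Ab, Bb, Db, F | Eb, Ab, C | Eb, G, Bb | Eb, G, Ab, C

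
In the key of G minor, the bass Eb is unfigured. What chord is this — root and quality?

An unfigured bass indicates a triad in root position.
In root position the bass is the root, so the root is Eb.
The chord tones are Eb, G, Bb, giving Eb major.

Eb major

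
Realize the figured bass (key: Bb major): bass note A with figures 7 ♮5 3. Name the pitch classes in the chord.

A, C, E, G

A third above A in this key is C.
A fifth above A in this key is Eb, made natural (E) by the ♮ figure.
A seventh above A in this key is G.
Together with the bass A, this spells A minor seventh in root position.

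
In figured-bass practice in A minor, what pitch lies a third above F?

Counting 2 letter steps above F lands on A; in A minor, that letter is A.

A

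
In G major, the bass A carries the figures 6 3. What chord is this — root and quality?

The figures 6 3 indicate a triad in first inversion.
In first inversion the root lies a sixth above the bass: a sixth above A in G major is F#.
The chord tones are A, C, F#, giving F# diminished.

F# diminished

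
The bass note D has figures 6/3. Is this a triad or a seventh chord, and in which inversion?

Intervals of 6/3 above the bass form a triad; the bass is the third, so this is first inversion.

triad, first inversion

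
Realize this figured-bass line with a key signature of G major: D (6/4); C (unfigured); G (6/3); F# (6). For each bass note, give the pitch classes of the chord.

D, G, B | C, E, G | G, B, E | F#, A, D

D (6/4): D, G, B.
C (5/3): C, E, G.
G (6/3): G, B, E.
F# (6/3): F#, A, D.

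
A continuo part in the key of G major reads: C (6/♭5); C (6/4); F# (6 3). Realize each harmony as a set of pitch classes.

C, E, Gb, A | C, F#, A | F#, A, D

C (6/b5/3): C, E, Gb, A.
C (6/4): C, F#, A.
F# (6/3): F#, A, D.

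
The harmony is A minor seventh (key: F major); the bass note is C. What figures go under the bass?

6/5

C is the third of A minor seventh, so the chord is in first inversion.
A seventh chord in first inversion is figured 6/5/3, conventionally abbreviated 6/5.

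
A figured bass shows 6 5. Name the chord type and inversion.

6 5 is shorthand for 6/5/3.
Intervals of 6/5/3 above the bass form a seventh chord; the bass is the third, so this is first inversion.

seventh chord, first inversion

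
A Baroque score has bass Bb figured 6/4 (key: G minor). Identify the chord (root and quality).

The figures 6/4 indicate a triad in second inversion.
In second inversion the root lies a fourth above the bass: a fourth above Bb in G minor is Eb.
The chord tones are Bb, Eb, G, giving Eb major.

Eb major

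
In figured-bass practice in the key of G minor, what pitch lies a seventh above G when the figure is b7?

Counting 6 letter steps above G lands on F; in G minor, that letter is F.
The b7 figure lowers it a semitone, giving Fb.

Fb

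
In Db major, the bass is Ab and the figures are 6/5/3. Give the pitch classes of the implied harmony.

Ab, C, Eb, F

A third above Ab in this key is C.
A fifth above Ab in this key is Eb.
A sixth above Ab in this key is F.
Together with the bass Ab, this spells F minor seventh in first inversion.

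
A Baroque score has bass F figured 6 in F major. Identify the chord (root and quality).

D minor

The figures 6 indicate a triad in first inversion.
In first inversion the root lies a sixth above the bass: a sixth above F in F major is D.
The chord tones are F, A, D, giving D minor.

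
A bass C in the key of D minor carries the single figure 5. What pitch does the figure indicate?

Counting 4 letter steps above C lands on G; in D minor, that letter is G.

G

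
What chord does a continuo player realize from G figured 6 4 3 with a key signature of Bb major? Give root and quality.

The figures 6 4 3 indicate a seventh chord in second inversion.
In second inversion the root lies a fourth above the bass: a fourth above G in Bb major is C.
The chord tones are G, Bb, C, Eb, giving C minor seventh.

C minor seventh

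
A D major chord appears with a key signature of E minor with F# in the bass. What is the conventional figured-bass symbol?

6

F# is the third of D major, so the chord is in first inversion.
A triad in first inversion is figured 6/3, conventionally abbreviated 6.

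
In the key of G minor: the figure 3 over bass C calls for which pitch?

Counting 2 letter steps above C lands on E; in G minor, that letter is Eb.

Eb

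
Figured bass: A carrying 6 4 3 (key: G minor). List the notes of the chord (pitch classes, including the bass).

A, C, D, F

A third above A in this key is C.
A fourth above A in this key is D.
A sixth above A in this key is F.
Together with the bass A, this spells D minor seventh in second inversion.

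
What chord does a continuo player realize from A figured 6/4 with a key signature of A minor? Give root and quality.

D minor

The figures 6/4 indicate a triad in second inversion.
In second inversion the root lies a fourth above the bass: a fourth above A in A minor is D.
The chord tones are A, D, F, giving D minor.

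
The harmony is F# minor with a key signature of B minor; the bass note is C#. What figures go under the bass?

6/4

C# is the fifth of F# minor, so the chord is in second inversion.
A triad in second inversion is figured 6/4, conventionally abbreviated 6/4.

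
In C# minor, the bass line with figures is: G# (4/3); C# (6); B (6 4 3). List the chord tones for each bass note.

G#, B, C#, E | C#, E, A | B, D#, E, G#

G# (6/4/3): G#, B, C#, E.
C# (6/3): C#, E, A.
B (6/4/3): B, D#, E, G#.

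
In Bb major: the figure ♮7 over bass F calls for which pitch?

E

Counting 6 letter steps above F lands on E; in Bb major, that letter is Eb.
The ♮7 figure makes it natural, giving E.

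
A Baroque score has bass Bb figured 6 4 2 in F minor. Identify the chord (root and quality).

The figures 6 4 2 indicate a seventh chord in third inversion.
In third inversion the root lies a second above the bass: a second above Bb in F minor is C.
The chord tones are Bb, C, Eb, G, giving C minor seventh.

C minor seventh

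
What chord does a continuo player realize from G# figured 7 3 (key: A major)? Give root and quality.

The figures 7 3 indicate a seventh chord in root position.
In root position the bass is the root, so the root is G#.
The chord tones are G#, B, D, F#, giving G# half-diminished seventh.

G# half-diminished seventh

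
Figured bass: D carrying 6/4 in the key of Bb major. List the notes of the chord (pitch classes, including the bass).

D, G, Bb

A fourth above D in this key is G.
A sixth above D in this key is Bb.
Together with the bass D, this spells G minor in second inversion.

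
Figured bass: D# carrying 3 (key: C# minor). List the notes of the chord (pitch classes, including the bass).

D#, F#, A

The written figures 3 are shorthand for 5/3: the 5 is implied.
A third above D# in this key is F#.
A fifth above D# in this key is A.
Together with the bass D#, this spells D# diminished in root position.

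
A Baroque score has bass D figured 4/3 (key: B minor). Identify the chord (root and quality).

G major seventh

The figures 4/3 indicate a seventh chord in second inversion.
In second inversion the root lies a fourth above the bass: a fourth above D in B minor is G.
The chord tones are D, F#, G, B, giving G major seventh.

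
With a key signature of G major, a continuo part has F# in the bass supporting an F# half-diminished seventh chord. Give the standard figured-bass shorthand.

F# is the root of F# half-diminished seventh, so the chord is in root position.
A seventh chord in root position is figured 7/5/3, conventionally abbreviated 7.

7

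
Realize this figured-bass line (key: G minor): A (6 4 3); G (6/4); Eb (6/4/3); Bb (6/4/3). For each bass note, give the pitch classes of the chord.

A (6/4/3): A, C, D, F.
G (6/4): G, C, Eb.
Eb (6/4/3): Eb, G, A, C.
Bb (6/4/3): Bb, D, Eb, G.

A, C, D, F | G, C, Eb | Eb, G, A, C | Bb, D, Eb, G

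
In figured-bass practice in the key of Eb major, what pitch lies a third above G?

Bb

Counting 2 letter steps above G lands on B; in Eb major, that letter is Bb.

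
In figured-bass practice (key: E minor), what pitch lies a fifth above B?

F#

Counting 4 letter steps above B lands on F; in E minor, that letter is F#.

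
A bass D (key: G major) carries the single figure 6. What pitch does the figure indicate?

Counting 5 letter steps above D lands on B; in G major, that letter is B.

B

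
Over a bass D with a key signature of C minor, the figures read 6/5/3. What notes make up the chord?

A third above D in this key is F.
A fifth above D in this key is Ab.
A sixth above D in this key is Bb.
Together with the bass D, this spells Bb dominant seventh in first inversion.

D, F, Ab, Bb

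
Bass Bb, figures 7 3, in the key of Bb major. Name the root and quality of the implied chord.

The figures 7 3 indicate a seventh chord in root position.
In root position the bass is the root, so the root is Bb.
The chord tones are Bb, D, F, A, giving Bb major seventh.

Bb major seventh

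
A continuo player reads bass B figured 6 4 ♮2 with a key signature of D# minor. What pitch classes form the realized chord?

A second above B in this key is C#, made natural (C) by the ♮ figure.
A fourth above B in this key is E#.
A sixth above B in this key is G#.

B, C, E#, G#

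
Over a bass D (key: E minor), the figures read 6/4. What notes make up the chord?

A fourth above D in this key is G.
A sixth above D in this key is B.
Together with the bass D, this spells G major in second inversion.

D, G, B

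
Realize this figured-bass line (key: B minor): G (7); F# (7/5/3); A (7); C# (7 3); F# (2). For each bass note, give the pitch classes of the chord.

G (7/5/3): G, B, D, F#.
F# (7/5/3): F#, A, C#, E.
A (7/5/3): A, C#, E, G.
C# (7/5/3): C#, E, G, B.
F# (6/4/2): F#, G, B, D.

G, B, D, F# | F#, A, C#, E | A, C#, E, G | C#, E, G, B | F#, G, B, D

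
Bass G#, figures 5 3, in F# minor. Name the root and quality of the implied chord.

G# diminished

The figures 5 3 indicate a triad in root position.
In root position the bass is the root, so the root is G#.
The chord tones are G#, B, D, giving G# diminished.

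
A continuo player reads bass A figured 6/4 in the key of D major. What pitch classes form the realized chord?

A, D, F#

A fourth above A in this key is D.
A sixth above A in this key is F#.
Together with the bass A, this spells D major in second inversion.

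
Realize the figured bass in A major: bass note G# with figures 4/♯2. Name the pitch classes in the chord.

The written figures 4/♯2 are shorthand for 6/4/2: the 6 is implied.
A second above G# in this key is A, raised to A# by the sharp.
A fourth above G# in this key is C#.
A sixth above G# in this key is E.
Together with the bass G#, this spells A# half-diminished seventh in third inversion.

G#, A#, C#, E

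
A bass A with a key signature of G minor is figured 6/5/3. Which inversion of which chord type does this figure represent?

Intervals of 6/5/3 above the bass form a seventh chord; the bass is the third, so this is first inversion.

seventh chord, first inversion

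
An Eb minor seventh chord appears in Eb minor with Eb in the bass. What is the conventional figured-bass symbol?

7

Eb is the root of Eb minor seventh, so the chord is in root position.
A seventh chord in root position is figured 7/5/3, conventionally abbreviated 7.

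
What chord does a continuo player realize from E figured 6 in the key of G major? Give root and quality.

C major

The figures 6 indicate a triad in first inversion.
In first inversion the root lies a sixth above the bass: a sixth above E in G major is C.
The chord tones are E, G, C, giving C major.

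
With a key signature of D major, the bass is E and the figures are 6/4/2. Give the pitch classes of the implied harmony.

E, F#, A, C#

A second above E in this key is F#.
A fourth above E in this key is A.
A sixth above E in this key is C#.
Together with the bass E, this spells F# minor seventh in third inversion.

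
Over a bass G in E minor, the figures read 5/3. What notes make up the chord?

G, B, D

A third above G in this key is B.
A fifth above G in this key is D.
Together with the bass G, this spells G major in root position.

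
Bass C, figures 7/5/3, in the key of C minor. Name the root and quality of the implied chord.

C minor seventh

The figures 7/5/3 indicate a seventh chord in root position.
In root position the bass is the root, so the root is C.
The chord tones are C, Eb, G, Bb, giving C minor seventh.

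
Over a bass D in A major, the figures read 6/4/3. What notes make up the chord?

A third above D in this key is F#.
A fourth above D in this key is G#.
A sixth above D in this key is B.
Together with the bass D, this spells G# half-diminished seventh in second inversion.

D, F#, G#, B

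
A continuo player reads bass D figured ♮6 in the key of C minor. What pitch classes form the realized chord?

D, F, B

The written figures ♮6 are shorthand for 6/3: the 3 is implied.
A third above D in this key is F.
A sixth above D in this key is Bb, made natural (B) by the ♮ figure.
Together with the bass D, this spells B diminished in first inversion.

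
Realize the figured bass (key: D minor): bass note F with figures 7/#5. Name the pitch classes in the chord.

F, A, C#, E

The written figures 7/#5 are shorthand for 7/5/3: the 3 is implied.
A third above F in this key is A.
A fifth above F in this key is C, raised to C# by the sharp.
A seventh above F in this key is E.
Together with the bass F, this spells F augmented major seventh in root position.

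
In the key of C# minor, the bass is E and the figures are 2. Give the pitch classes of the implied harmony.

E, F#, A, C#

The written figures 2 are shorthand for 6/4/2: the 6/4 are implied.
A second above E in this key is F#.
A fourth above E in this key is A.
A sixth above E in this key is C#.
Together with the bass E, this spells F# minor seventh in third inversion.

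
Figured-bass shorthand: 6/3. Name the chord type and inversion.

triad, first inversion

Intervals of 6/3 above the bass form a triad; the bass is the third, so this is first inversion.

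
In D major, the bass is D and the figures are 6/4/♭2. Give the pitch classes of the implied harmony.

D, Eb, G, B

A second above D in this key is E, lowered to Eb by the flat.
A fourth above D in this key is G.
A sixth above D in this key is B.
Together with the bass D, this spells Eb augmented major seventh in third inversion.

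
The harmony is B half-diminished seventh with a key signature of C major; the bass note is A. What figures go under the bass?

A is the seventh of B half-diminished seventh, so the chord is in third inversion.
A seventh chord in third inversion is figured 6/4/2, conventionally abbreviated 4/2.

4/2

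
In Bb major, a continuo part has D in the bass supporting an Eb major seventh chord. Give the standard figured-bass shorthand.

D is the seventh of Eb major seventh, so the chord is in third inversion.
A seventh chord in third inversion is figured 6/4/2, conventionally abbreviated 4/2.

4/2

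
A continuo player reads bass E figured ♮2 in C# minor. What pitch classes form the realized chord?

E, F, A, C#

The written figures ♮2 are shorthand for 6/4/2: the 6/4 are implied.
A second above E in this key is F#, made natural (F) by the ♮ figure.
A fourth above E in this key is A.
A sixth above E in this key is C#.
Together with the bass E, this spells F augmented major seventh in third inversion.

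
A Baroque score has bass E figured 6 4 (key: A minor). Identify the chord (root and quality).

A minor

The figures 6 4 indicate a triad in second inversion.
In second inversion the root lies a fourth above the bass: a fourth above E in A minor is A.
The chord tones are E, A, C, giving A minor.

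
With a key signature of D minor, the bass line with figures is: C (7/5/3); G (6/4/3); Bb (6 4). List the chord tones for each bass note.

C (7/5/3): C, E, G, Bb.
G (6/4/3): G, Bb, C, E.
Bb (6/4): Bb, E, G.

C, E, G, Bb | G, Bb, C, E | Bb, E, G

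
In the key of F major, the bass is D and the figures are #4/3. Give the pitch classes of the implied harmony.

D, F, G#, Bb

The written figures #4/3 are shorthand for 6/4/3: the 6 is implied.
A third above D in this key is F.
A fourth above D in this key is G, raised to G# by the sharp.
A sixth above D in this key is Bb.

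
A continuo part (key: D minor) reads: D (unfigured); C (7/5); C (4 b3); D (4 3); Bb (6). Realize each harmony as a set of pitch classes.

D, F, A | C, E, G, Bb | C, Eb, F, A | D, F, G, Bb | Bb, D, G

D (5/3): D, F, A.
C (7/5/3): C, E, G, Bb.
C (6/4/b3): C, Eb, F, A.
D (6/4/3): D, F, G, Bb.
Bb (6/3): Bb, D, G.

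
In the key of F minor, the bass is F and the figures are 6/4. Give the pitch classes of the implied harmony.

F, Bb, Db

A fourth above F in this key is Bb.
A sixth above F in this key is Db.
Together with the bass F, this spells Bb minor in second inversion.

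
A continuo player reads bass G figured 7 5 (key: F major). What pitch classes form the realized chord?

The written figures 7 5 are shorthand for 7/5/3: the 3 is implied.
A third above G in this key is Bb.
A fifth above G in this key is D.
A seventh above G in this key is F.
Together with the bass G, this spells G minor seventh in root position.

G, Bb, D, F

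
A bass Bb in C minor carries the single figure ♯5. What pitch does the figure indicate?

F#

Counting 4 letter steps above Bb lands on F; in C minor, that letter is F.
The #5 figure raises it a semitone, giving F#.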